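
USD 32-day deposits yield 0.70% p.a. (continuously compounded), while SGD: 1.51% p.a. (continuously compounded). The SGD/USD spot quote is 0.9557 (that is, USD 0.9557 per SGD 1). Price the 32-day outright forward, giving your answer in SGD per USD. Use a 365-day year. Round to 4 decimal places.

T = 32/365 years.
USD accumulates by e^(0.0070×32/365) = 1.0006139.
SGD growth factor: e^(0.0151×32/365) = 1.0013247.
So F = 0.9557 × 1.0006139 / 1.0013247 = 0.9550216 (USD/SGD).
Quoted the other way: 1/0.9550216 = 1.0471 SGD per USD.

1.0471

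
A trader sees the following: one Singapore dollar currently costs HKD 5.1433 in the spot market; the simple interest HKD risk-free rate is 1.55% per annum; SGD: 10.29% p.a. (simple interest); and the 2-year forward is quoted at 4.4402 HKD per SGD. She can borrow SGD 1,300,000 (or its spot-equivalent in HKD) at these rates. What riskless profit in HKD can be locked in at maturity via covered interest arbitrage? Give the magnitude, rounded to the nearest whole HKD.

T = 2 years.
Route A — deposit SGD, sell forward: 1,300,000 × 1.205800 × 4.4402 = HKD 6,960,191.11.
Route B — convert at spot, deposit HKD: 1,300,000 × 5.1433 × 1.031000 = HKD 6,893,564.99.
The quoted forward overvalues SGD, so borrow HKD, buy SGD at spot, deposit the SGD at 10.29%, and sell the proceeds forward at 4.4402.
Profit = 6,960,191.11 − 6,893,564.99 = HKD 66,626.

HKD 66,626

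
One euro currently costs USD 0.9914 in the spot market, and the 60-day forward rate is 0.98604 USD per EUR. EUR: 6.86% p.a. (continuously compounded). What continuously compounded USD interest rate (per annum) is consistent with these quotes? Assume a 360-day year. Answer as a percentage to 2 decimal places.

T = 60/360 years.
CIP gives F = S · g_USD/g_EUR, so g_USD/g_EUR = 0.98604/0.9914 = 0.9945935.
The EUR side grows by e^(0.0686×60/360) = 1.0114989.
Hence g_USD = 1.0060302.
r = ln(1.0060302)/(60/360) = 0.036073 → 3.61%.

3.61%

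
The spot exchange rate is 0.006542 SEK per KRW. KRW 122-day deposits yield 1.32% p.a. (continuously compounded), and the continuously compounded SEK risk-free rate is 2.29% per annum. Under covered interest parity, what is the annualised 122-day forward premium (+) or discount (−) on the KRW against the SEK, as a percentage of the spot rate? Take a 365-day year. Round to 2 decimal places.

T = 122/365 years.
CIP forward (SEK per KRW) = 0.006542 × 1.0076836/1.0044218 = 0.006563245.
Annualised premium = (F − S)/S × (1/T) = (0.006563245 − 0.006542)/0.006542 ÷ (122/365) = 0.97%.

+0.97%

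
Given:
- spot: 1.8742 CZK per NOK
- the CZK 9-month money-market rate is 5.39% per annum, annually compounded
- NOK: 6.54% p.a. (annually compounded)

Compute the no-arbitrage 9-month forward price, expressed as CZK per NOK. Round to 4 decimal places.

1.8590

T = 9/12 years.
Growth of 1 CZK over T: (1 + 0.0539)^(9/12) = 1.0401586.
NOK growth factor: (1 + 0.0654)^(9/12) = 1.0486596.
So F = 1.8742 × 1.0401586 / 1.0486596 = 1.859007 (CZK/NOK).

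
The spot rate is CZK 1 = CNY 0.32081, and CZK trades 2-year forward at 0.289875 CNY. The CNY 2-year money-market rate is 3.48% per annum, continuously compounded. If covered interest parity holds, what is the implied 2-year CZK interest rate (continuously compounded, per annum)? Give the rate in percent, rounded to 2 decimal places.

T = 2 years.
By CIP, F/S equals the CNY-to-CZK growth ratio: 0.289875/0.32081 = 0.9035722.
The CNY side grows by e^(0.0348×2) = 1.0720793.
That pins the CZK growth at 1.1864899.
Take logs: ln 1.1864899 / 2 = 0.085500, so 8.55%.

8.55%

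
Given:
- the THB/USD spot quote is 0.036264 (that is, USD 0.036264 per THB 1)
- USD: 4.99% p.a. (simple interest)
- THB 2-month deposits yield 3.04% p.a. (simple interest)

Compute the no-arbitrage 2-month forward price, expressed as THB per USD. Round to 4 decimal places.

T = 2/12 years.
USD growth factor: 1 + 0.0499×2/12 = 1.00831667.
THB growth factor: 1 + 0.0304×2/12 = 1.00506667.
So F = 0.036264 × 1.00831667 / 1.00506667 = 0.036381264 (USD/THB).
Quoted the other way: 1/0.036381264 = 27.4867 THB per USD.

27.4867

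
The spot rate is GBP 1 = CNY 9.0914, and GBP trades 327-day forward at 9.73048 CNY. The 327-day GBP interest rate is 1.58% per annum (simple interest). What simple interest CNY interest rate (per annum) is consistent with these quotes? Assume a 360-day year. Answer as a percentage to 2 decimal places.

T = 327/360 years.
F/S = 9.73048/9.0914 = 1.0702950 = (growth of CNY) / (growth of GBP).
The GBP side grows by 1 + 0.0158×327/360 = 1.0143517.
So the CNY growth factor = 1.0856556.
r = (1.0856556 − 1)/(327/360) = 0.094300 → 9.43%.

9.43%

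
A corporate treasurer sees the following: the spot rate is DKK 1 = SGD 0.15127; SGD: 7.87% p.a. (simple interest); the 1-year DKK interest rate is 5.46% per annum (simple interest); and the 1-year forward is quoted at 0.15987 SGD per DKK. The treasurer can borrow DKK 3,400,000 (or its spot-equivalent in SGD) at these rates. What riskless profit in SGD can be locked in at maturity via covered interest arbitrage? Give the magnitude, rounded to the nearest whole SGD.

SGD 18,441

T = 1 year.
Keep in DKK, deliver into the forward: 3,400,000·1.054600·0.15987 = SGD 573,236.27.
Swap to SGD now, deposit: 3,400,000·0.15127·1.078700 = SGD 554,794.83.
The quoted forward overvalues DKK, so borrow SGD, buy DKK at spot, deposit the DKK at 5.46%, and sell the proceeds forward at 0.15987.
Arbitrage profit = |573,236.27 − 554,794.83| = SGD 18,441.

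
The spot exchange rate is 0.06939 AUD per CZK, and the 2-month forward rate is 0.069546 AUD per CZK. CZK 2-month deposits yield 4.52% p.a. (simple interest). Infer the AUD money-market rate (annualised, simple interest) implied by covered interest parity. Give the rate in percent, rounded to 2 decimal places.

5.88%

T = 2/12 years.
CIP gives F = S · g_AUD/g_CZK, so g_AUD/g_CZK = 0.069546/0.06939 = 1.0022482.
The CZK side grows by 1 + 0.0452×2/12 = 1.0075333.
Hence g_AUD = 1.0097984.
r = (1.0097984 − 1)/(2/12) = 0.058790 → 5.88%.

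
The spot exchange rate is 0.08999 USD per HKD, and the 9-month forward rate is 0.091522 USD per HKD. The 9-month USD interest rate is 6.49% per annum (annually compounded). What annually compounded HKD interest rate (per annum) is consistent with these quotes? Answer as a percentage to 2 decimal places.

4.12%

T = 9/12 years.
By CIP, F/S equals the USD-to-HKD growth ratio: 0.091522/0.08999 = 1.0170241.
The USD side grows by (1 + 0.0649)^(9/12) = 1.0482904.
So the HKD growth factor = 1.0307429.
r = 1.0307429^(12/9) − 1 = 0.041199 → 4.12%.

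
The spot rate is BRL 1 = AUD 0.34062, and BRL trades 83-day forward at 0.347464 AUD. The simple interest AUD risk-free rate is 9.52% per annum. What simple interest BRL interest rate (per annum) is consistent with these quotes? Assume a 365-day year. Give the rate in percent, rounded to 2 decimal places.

0.67%

T = 83/365 years.
CIP gives F = S · g_AUD/g_BRL, so g_AUD/g_BRL = 0.347464/0.34062 = 1.0200928.
AUD growth factor: 1 + 0.0952×83/365 = 1.0216482.
So the BRL growth factor = 1.0015248.
(1.0015248 − 1)/T = 0.006705, i.e. 0.67%.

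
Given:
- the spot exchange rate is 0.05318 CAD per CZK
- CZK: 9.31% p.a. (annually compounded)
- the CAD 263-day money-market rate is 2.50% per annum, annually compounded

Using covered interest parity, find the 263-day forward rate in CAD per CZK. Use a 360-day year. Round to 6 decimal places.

0.050739

T = 263/360 years.
CAD accumulates by (1 + 0.0250)^(263/360) = 1.018203.
CZK growth factor: (1 + 0.0931)^(263/360) = 1.0671936.
Forward (CAD per CZK) = 0.05318 × 1.018203 / 1.0671936 = 0.05073872.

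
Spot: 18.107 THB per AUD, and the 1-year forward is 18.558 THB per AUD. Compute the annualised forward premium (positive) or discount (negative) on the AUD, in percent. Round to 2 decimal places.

+2.49%

T = 1 year.
Period premium: (18.558 − 18.107)/18.107 = 0.0249075.
Per annum: 0.0249075 / 1 = 0.024907 = 2.49%.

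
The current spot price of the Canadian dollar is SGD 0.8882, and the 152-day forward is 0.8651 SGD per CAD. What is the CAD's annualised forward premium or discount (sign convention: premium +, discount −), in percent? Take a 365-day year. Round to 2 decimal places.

-6.25%

T = 152/365 years.
CAD trades forward at -2.60077% vs spot over the period.
Per annum: -0.0260077 / (152/365) = -0.062453 = -6.25%.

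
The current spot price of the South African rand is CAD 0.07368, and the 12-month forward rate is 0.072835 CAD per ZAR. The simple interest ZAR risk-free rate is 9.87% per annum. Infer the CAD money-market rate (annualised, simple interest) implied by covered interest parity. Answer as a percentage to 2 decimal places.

8.61%

T = 1 year.
CIP gives F = S · g_CAD/g_ZAR, so g_CAD/g_ZAR = 0.072835/0.07368 = 0.9885315.
ZAR growth factor: 1 + 0.0987×1 = 1.098700.
Hence g_CAD = 1.0860996.
(1.0860996 − 1)/T = 0.086100, i.e. 8.61%.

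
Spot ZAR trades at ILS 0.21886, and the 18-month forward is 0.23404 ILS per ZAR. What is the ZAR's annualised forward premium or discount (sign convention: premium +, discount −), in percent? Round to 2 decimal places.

T = 18/12 years.
ZAR trades forward at +6.93594% vs spot over the period.
×(1/T) gives 4.62% p.a.

+4.62%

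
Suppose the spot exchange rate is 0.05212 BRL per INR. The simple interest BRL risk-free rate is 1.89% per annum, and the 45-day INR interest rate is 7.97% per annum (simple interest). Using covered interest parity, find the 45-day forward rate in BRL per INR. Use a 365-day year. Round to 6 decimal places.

0.051733

T = 45/365 years.
Growth of 1 BRL over T: 1 + 0.0189×45/365 = 1.0023301.
Growth of 1 INR over T: 1 + 0.0797×45/365 = 1.009826.
Forward (BRL per INR) = 0.05212 × 1.0023301 / 1.009826 = 0.05173312.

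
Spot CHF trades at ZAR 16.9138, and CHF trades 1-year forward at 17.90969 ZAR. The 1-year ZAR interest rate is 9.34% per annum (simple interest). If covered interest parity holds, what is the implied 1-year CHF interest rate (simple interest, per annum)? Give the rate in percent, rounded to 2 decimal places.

3.26%

T = 1 year.
CIP gives F = S · g_ZAR/g_CHF, so g_ZAR/g_CHF = 17.90969/16.9138 = 1.0588803.
ZAR growth factor: 1 + 0.0934×1 = 1.093400.
So the CHF growth factor = 1.0326002.
r = (1.0326002 − 1)/1 = 0.032600 → 3.26%.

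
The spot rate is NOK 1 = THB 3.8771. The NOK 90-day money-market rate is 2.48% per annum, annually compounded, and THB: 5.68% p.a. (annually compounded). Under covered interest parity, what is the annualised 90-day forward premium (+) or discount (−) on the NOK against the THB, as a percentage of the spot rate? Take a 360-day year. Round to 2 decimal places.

T = 90/360 years.
No-arbitrage forward: 3.8771 × 1.0139072 / 1.0061432 = 3.9070180 THB/NOK.
(F − S)/S ÷ T = (3.9070180 − 3.8771)/3.8771/(90/360) = 0.030866 → 3.09%.

+3.09%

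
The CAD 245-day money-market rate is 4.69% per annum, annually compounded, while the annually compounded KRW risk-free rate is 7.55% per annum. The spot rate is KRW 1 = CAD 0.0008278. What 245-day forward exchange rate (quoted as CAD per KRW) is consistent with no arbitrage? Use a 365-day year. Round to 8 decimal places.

T = 245/365 years.
Growth of 1 CAD over T: (1 + 0.0469)^(245/365) = 1.031243.
KRW accumulates by (1 + 0.0755)^(245/365) = 1.0500693.
Forward (CAD per KRW) = 0.0008278 × 1.031243 / 1.0500693 = 0.0008129587.

0.00081296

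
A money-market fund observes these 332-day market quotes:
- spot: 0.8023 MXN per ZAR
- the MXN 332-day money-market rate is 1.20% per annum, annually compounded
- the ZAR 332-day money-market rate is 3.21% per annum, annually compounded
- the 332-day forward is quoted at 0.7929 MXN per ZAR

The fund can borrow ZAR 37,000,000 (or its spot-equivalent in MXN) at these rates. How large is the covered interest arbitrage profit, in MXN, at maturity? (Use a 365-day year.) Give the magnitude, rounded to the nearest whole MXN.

MXN 183,716

T = 332/365 years.
Invest the ZAR and cover forward: 37,000,000 × 1.0291559256 × 0.7929 = MXN 30,192,656.14.
Convert at spot and invest in MXN: 37,000,000 × 0.8023 × 1.0109091731 = MXN 30,008,939.89.
The quoted forward overvalues ZAR, so borrow MXN, buy ZAR at spot, deposit the ZAR at 3.21%, and sell the proceeds forward at 0.7929.
Arbitrage profit = |30,192,656.14 − 30,008,939.89| = MXN 183,716.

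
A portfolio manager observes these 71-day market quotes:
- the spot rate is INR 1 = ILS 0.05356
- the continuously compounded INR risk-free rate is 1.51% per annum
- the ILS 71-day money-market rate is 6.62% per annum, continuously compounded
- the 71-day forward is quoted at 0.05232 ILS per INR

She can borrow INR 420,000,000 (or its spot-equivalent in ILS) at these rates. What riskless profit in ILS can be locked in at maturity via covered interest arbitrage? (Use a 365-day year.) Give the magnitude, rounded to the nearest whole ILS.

ILS 747,710

T = 71/365 years.
Keep in INR, deliver into the forward: 420,000,000·1.0029415782·0.05232 = ILS 22,039,039.42.
Swap to ILS now, deposit: 420,000,000·0.05356·1.0129605292 = ILS 22,786,749.70.
The quoted forward undervalues INR, so borrow INR, convert to ILS at spot, deposit the ILS at 6.62%, and buy INR forward at 0.05232 to cover the loan.
The gap between the two covered legs is ILS 747,710.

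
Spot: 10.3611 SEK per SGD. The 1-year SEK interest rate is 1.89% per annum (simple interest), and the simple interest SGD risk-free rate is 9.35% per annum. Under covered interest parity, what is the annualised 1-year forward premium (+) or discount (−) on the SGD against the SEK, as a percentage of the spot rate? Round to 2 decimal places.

-6.82%

T = 1 year.
CIP forward (SEK per SGD) = 10.3611 × 1.018900/1.093500 = 9.6542522.
Annualised premium = (F − S)/S × (1/T) = (9.6542522 − 10.3611)/10.3611 ÷ 1 = -6.82%.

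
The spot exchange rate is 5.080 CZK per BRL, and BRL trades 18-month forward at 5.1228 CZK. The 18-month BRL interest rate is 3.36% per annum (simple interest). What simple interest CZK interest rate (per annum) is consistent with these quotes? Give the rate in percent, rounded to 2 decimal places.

3.95%

T = 18/12 years.
By CIP, F/S equals the CZK-to-BRL growth ratio: 5.1228/5.08 = 1.0084252.
The BRL side grows by 1 + 0.0336×18/12 = 1.050400.
That pins the CZK growth at 1.0592498.
(1.0592498 − 1)/T = 0.039500, i.e. 3.95%.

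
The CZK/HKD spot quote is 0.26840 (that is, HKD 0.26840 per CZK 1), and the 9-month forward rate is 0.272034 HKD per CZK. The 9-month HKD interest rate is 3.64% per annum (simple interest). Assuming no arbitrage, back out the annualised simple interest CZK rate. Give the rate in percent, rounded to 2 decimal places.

T = 9/12 years.
By CIP, F/S equals the HKD-to-CZK growth ratio: 0.272034/0.2684 = 1.0135395.
HKD growth factor: 1 + 0.0364×9/12 = 1.027300.
So the CZK growth factor = 1.0135767.
(1.0135767 − 1)/T = 0.018102, i.e. 1.81%.

1.81%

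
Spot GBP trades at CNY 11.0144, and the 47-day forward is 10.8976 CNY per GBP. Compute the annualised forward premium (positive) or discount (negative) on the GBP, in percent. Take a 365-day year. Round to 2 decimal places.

T = 47/365 years.
Period premium: (10.8976 − 11.0144)/11.0144 = -0.0106043.
×(1/T) gives -8.24% p.a.

-8.24%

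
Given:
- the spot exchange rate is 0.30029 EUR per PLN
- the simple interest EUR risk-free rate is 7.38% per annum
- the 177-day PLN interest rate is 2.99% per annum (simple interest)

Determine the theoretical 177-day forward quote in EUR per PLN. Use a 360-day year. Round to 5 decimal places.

0.30668

T = 177/360 years.
Growth of 1 EUR over T: 1 + 0.0738×177/360 = 1.036285.
Growth of 1 PLN over T: 1 + 0.0299×177/360 = 1.0147008.
CIP: F = S · (grow EUR)/(grow PLN) = 0.30029 × 1.036285/1.0147008 = 0.3066776 EUR per PLN.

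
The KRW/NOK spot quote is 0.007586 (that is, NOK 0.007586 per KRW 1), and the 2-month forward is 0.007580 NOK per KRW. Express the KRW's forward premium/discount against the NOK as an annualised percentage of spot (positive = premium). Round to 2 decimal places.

-0.47%

T = 2/12 years.
(F − S)/S = (0.007580 − 0.007586)/0.007586 = -0.0007909.
Per annum: -0.0007909 / (2/12) = -0.004745 = -0.47%.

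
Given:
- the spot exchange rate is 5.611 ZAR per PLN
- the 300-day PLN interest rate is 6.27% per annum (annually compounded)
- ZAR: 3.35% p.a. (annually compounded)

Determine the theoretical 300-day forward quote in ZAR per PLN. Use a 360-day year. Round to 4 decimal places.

T = 300/360 years.
Growth of 1 ZAR over T: (1 + 0.0335)^(300/360) = 1.0278397.
Growth of 1 PLN over T: (1 + 0.0627)^(300/360) = 1.0519834.
So F = 5.611 × 1.0278397 / 1.0519834 = 5.482224 (ZAR/PLN).

5.4822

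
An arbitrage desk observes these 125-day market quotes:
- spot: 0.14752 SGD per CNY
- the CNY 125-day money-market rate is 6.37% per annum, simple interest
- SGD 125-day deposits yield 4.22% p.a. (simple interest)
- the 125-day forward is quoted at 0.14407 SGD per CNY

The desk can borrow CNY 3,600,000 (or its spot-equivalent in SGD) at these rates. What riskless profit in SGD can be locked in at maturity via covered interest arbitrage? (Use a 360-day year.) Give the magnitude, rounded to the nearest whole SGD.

T = 125/360 years.
Keep in CNY, deliver into the forward: 3,600,000·1.02211806·0.14407 = SGD 530,123.58.
Swap to SGD now, deposit: 3,600,000·0.14752·1.01465278 = SGD 538,853.68.
The quoted forward undervalues CNY, so borrow CNY, convert to SGD at spot, deposit the SGD at 4.22%, and buy CNY forward at 0.14407 to cover the loan.
Arbitrage profit = |530,123.58 − 538,853.68| = SGD 8,730.

SGD 8,730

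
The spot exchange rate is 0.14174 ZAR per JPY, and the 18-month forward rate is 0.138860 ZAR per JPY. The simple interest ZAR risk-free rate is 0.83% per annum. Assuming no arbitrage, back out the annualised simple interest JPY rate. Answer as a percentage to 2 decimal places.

T = 18/12 years.
CIP gives F = S · g_ZAR/g_JPY, so g_ZAR/g_JPY = 0.13886/0.14174 = 0.9796811.
ZAR growth factor: 1 + 0.0083×18/12 = 1.012450.
So the JPY growth factor = 1.0334485.
(1.0334485 − 1)/T = 0.022299, i.e. 2.23%.

2.23%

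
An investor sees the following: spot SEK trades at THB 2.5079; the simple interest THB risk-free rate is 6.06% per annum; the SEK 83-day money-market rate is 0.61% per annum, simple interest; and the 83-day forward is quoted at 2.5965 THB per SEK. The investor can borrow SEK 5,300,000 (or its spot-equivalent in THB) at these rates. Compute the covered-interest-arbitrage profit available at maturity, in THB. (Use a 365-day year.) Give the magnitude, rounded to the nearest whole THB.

T = 83/365 years.
Invest the SEK and cover forward: 5,300,000 × 1.0013871233 × 2.5965 = THB 13,780,538.83.
Convert at spot and invest in THB: 5,300,000 × 2.5079 × 1.013780274 = THB 13,475,035.61.
The quoted forward overvalues SEK, so borrow THB, buy SEK at spot, deposit the SEK at 0.61%, and sell the proceeds forward at 2.5965.
The gap between the two covered legs is THB 305,503.

THB 305,503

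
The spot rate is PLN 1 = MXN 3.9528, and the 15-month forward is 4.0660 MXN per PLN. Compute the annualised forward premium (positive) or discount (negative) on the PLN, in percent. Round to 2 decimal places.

+2.29%

T = 15/12 years.
(F − S)/S = (4.0660 − 3.9528)/3.9528 = 0.0286379.
Per annum: 0.0286379 / (15/12) = 0.022910 = 2.29%.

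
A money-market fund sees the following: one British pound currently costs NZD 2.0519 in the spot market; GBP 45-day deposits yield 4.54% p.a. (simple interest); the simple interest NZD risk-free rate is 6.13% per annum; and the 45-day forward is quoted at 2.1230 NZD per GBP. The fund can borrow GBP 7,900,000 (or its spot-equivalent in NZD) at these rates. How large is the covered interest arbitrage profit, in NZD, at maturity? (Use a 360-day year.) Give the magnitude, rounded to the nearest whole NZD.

NZD 532,660

T = 45/360 years.
Invest the GBP and cover forward: 7,900,000 × 1.005675 × 2.1230 = NZD 16,866,879.40.
Convert at spot and invest in NZD: 7,900,000 × 2.0519 × 1.0076625 = NZD 16,334,219.20.
The quoted forward overvalues GBP, so borrow NZD, buy GBP at spot, deposit the GBP at 4.54%, and sell the proceeds forward at 2.1230.
Arbitrage profit = |16,866,879.40 − 16,334,219.20| = NZD 532,660.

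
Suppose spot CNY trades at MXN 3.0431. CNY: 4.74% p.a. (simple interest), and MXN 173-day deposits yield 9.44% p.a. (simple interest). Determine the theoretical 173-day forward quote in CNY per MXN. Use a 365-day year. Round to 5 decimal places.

0.32161

T = 173/365 years.
MXN accumulates by 1 + 0.0944×173/365 = 1.044743.
Growth of 1 CNY over T: 1 + 0.0474×173/365 = 1.0224663.
So F = 3.0431 × 1.044743 / 1.0224663 = 3.109401 (MXN/CNY).
Quoted the other way: 1/3.109401 = 0.32161 CNY per MXN.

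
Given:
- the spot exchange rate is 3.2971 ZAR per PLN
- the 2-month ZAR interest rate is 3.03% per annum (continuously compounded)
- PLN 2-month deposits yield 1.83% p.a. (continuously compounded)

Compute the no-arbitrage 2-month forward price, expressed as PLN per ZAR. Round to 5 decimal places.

T = 2/12 years.
ZAR growth factor: e^(0.0303×2/12) = 1.0050628.
Growth of 1 PLN over T: e^(0.0183×2/12) = 1.0030547.
CIP: F = S · (grow ZAR)/(grow PLN) = 3.2971 × 1.0050628/1.0030547 = 3.303701 ZAR per PLN.
Quoted the other way: 1/3.303701 = 0.30269 PLN per ZAR.

0.30269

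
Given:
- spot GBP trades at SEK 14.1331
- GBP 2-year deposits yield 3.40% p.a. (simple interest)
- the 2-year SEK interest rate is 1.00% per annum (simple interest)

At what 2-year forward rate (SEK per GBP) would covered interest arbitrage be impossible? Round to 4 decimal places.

T = 2 years.
SEK growth factor: 1 + 0.0100×2 = 1.020000.
GBP growth factor: 1 + 0.0340×2 = 1.068000.
So F = 14.1331 × 1.020000 / 1.068000 = 13.497904 (SEK/GBP).

13.4979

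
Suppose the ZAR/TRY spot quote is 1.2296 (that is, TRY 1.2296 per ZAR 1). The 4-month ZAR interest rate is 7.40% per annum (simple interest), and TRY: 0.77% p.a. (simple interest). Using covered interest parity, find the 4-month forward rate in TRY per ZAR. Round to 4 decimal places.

T = 4/12 years.
TRY accumulates by 1 + 0.0077×4/12 = 1.0025667.
ZAR accumulates by 1 + 0.0740×4/12 = 1.0246667.
Forward (TRY per ZAR) = 1.2296 × 1.0025667 / 1.0246667 = 1.203080.

1.2031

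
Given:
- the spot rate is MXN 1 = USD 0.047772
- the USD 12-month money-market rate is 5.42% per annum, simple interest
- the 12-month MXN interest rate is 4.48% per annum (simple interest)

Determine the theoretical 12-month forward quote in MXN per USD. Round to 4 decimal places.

T = 1 year.
USD accumulates by 1 + 0.0542×1 = 1.054200.
Growth of 1 MXN over T: 1 + 0.0448×1 = 1.044800.
CIP: F = S · (grow USD)/(grow MXN) = 0.047772 × 1.054200/1.044800 = 0.048201802 USD per MXN.
Invert for MXN per USD: 1 / 0.048201802 = 20.7461.

20.7461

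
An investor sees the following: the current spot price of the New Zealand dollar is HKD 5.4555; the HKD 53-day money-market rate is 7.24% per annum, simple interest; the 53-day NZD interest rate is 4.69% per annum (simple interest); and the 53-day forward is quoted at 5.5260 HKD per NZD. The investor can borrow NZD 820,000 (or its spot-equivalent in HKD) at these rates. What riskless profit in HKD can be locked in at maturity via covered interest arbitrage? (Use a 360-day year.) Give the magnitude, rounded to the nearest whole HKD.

T = 53/360 years.
Invest the NZD and cover forward: 820,000 × 1.006904722 × 5.5260 = HKD 4,562,607.50.
Convert at spot and invest in HKD: 820,000 × 5.4555 × 1.010658889 = HKD 4,521,192.65.
The quoted forward overvalues NZD, so borrow HKD, buy NZD at spot, deposit the NZD at 4.69%, and sell the proceeds forward at 5.5260.
Profit = 4,562,607.50 − 4,521,192.65 = HKD 41,415.

HKD 41,415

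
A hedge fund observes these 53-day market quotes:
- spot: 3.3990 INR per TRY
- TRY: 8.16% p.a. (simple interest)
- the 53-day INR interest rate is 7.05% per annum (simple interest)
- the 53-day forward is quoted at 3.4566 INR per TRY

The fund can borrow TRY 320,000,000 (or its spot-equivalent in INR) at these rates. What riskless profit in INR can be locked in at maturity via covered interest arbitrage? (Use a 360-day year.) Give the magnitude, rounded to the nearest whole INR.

INR 20,430,880

T = 53/360 years.
Keep in TRY, deliver into the forward: 320,000,000·1.012013333333·3.4566 = INR 1,119,400,092.16.
Swap to INR now, deposit: 320,000,000·3.3990·1.010379166667 = INR 1,098,969,212.00.
The quoted forward overvalues TRY, so borrow INR, buy TRY at spot, deposit the TRY at 8.16%, and sell the proceeds forward at 3.4566.
The gap between the two covered legs is INR 20,430,880.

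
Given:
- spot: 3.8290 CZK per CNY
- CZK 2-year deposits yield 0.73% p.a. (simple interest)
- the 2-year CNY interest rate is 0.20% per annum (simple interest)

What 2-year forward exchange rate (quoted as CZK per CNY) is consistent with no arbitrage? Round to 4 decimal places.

T = 2 years.
CZK growth factor: 1 + 0.0073×2 = 1.014600.
Growth of 1 CNY over T: 1 + 0.0020×2 = 1.004000.
CIP: F = S · (grow CZK)/(grow CNY) = 3.829 × 1.014600/1.004000 = 3.869426 CZK per CNY.

3.8694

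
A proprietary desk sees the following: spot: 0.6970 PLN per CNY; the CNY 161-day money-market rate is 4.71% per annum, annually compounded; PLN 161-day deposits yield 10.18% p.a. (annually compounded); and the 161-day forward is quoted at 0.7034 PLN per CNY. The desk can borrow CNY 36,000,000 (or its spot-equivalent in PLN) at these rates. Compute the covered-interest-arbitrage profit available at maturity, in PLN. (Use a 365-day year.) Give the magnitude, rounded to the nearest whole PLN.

PLN 346,531

T = 161/365 years.
Route A — deposit CNY, sell forward: 36,000,000 × 1.0205086614 × 0.7034 = PLN 25,841,728.53.
Route B — convert at spot, deposit PLN: 36,000,000 × 0.6970 × 1.0436896049 = PLN 26,188,259.57.
The quoted forward undervalues CNY, so borrow CNY, convert to PLN at spot, deposit the PLN at 10.18%, and buy CNY forward at 0.7034 to cover the loan.
The gap between the two covered legs is PLN 346,531.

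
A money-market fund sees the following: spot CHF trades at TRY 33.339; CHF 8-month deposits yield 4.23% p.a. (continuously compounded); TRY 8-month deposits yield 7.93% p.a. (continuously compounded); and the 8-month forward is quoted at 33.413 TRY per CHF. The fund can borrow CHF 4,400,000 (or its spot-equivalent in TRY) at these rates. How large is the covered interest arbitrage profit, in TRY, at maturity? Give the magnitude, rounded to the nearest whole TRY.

T = 8/12 years.
Invest the CHF and cover forward: 4,400,000 × 1.02860138413 × 33.413 = TRY 151,222,095.41.
Convert at spot and invest in TRY: 4,400,000 × 33.339 × 1.05428906387 = TRY 154,655,349.64.
The quoted forward undervalues CHF, so borrow CHF, convert to TRY at spot, deposit the TRY at 7.93%, and buy CHF forward at 33.413 to cover the loan.
The gap between the two covered legs is TRY 3,433,254.

TRY 3,433,254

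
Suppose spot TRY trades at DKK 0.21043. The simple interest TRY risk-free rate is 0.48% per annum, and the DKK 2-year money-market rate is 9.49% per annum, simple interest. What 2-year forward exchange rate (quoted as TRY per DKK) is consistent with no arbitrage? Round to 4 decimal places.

4.0324

T = 2 years.
DKK accumulates by 1 + 0.0949×2 = 1.189800.
TRY accumulates by 1 + 0.0048×2 = 1.009600.
So F = 0.21043 × 1.189800 / 1.009600 = 0.2479889 (DKK/TRY).
Quoted the other way: 1/0.2479889 = 4.0324 TRY per DKK.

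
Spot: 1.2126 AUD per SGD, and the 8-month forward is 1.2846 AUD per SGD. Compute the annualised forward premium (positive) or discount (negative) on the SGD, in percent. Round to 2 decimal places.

T = 8/12 years.
SGD trades forward at +5.93765% vs spot over the period.
Per annum: 0.0593765 / (8/12) = 0.089065 = 8.91%.

+8.91%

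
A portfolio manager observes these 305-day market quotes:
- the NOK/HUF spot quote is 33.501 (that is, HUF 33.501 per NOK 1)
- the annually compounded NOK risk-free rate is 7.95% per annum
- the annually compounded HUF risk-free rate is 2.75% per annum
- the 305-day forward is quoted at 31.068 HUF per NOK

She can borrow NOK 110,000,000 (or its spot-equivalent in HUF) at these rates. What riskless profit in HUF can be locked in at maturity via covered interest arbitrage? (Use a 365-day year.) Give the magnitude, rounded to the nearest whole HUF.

HUF 126,533,632

T = 305/365 years.
Invest the NOK and cover forward: 110,000,000 × 1.066010272347 × 31.068 = HUF 3,643,068,785.54.
Convert at spot and invest in HUF: 110,000,000 × 33.501 × 1.02292805847 = HUF 3,769,602,417.55.
The quoted forward undervalues NOK, so borrow NOK, convert to HUF at spot, deposit the HUF at 2.75%, and buy NOK forward at 31.068 to cover the loan.
Profit = 3,769,602,417.55 − 3,643,068,785.54 = HUF 126,533,632.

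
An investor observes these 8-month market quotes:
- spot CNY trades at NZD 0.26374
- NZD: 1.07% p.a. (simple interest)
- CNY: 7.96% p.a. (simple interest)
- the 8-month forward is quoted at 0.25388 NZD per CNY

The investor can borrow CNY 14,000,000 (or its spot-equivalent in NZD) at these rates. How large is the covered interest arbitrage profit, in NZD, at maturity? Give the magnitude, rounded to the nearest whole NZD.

NZD 24,237

T = 8/12 years.
Invest the CNY and cover forward: 14,000,000 × 1.053066667 × 0.25388 = NZD 3,742,935.92.
Convert at spot and invest in NZD: 14,000,000 × 0.26374 × 1.007133333 = NZD 3,718,698.83.
The quoted forward overvalues CNY, so borrow NZD, buy CNY at spot, deposit the CNY at 7.96%, and sell the proceeds forward at 0.25388.
Profit = 3,742,935.92 − 3,718,698.83 = NZD 24,237.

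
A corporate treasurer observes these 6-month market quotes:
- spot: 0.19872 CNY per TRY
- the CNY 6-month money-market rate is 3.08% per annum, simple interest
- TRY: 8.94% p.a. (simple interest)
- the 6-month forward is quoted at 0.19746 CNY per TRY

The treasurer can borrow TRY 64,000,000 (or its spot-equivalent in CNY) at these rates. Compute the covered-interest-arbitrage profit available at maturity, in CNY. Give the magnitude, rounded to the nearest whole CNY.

T = 6/12 years.
Invest the TRY and cover forward: 64,000,000 × 1.044700 × 0.19746 = CNY 13,202,333.57.
Convert at spot and invest in CNY: 64,000,000 × 0.19872 × 1.015400 = CNY 12,913,938.43.
The quoted forward overvalues TRY, so borrow CNY, buy TRY at spot, deposit the TRY at 8.94%, and sell the proceeds forward at 0.19746.
Profit = 13,202,333.57 − 12,913,938.43 = CNY 288,395.

CNY 288,395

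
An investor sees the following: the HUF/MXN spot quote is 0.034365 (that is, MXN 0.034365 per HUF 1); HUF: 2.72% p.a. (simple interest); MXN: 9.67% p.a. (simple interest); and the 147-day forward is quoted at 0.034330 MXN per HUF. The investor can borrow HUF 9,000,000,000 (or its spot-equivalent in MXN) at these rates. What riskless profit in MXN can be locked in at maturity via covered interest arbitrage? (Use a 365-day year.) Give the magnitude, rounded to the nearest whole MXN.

T = 147/365 years.
Keep in HUF, deliver into the forward: 9,000,000,000·1.01095452055·0.034330 = MXN 312,354,618.21.
Swap to MXN now, deposit: 9,000,000,000·0.034365·1.03894493151 = MXN 321,330,083.14.
The quoted forward undervalues HUF, so borrow HUF, convert to MXN at spot, deposit the MXN at 9.67%, and buy HUF forward at 0.034330 to cover the loan.
Profit = 321,330,083.14 − 312,354,618.21 = MXN 8,975,465.

MXN 8,975,465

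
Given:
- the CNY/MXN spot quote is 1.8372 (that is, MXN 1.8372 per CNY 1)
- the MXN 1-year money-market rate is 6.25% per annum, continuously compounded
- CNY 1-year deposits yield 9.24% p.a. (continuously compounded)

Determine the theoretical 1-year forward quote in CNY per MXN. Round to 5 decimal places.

0.56083

T = 1 year.
MXN growth factor: e^(0.0625×1) = 1.0644945.
Growth of 1 CNY over T: e^(0.0924×1) = 1.0968035.
CIP: F = S · (grow MXN)/(grow CNY) = 1.8372 × 1.0644945/1.0968035 = 1.783081 MXN per CNY.
Quoted the other way: 1/1.783081 = 0.56083 CNY per MXN.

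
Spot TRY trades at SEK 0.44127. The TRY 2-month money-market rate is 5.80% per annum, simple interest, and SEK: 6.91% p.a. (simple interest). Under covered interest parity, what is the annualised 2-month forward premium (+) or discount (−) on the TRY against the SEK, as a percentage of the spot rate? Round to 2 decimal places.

T = 2/12 years.
No-arbitrage forward: 0.44127 × 1.0115167 / 1.0096667 = 0.44207853 SEK/TRY.
(F − S)/S ÷ T = (0.44207853 − 0.44127)/0.44127/(2/12) = 0.010994 → 1.10%.

+1.10%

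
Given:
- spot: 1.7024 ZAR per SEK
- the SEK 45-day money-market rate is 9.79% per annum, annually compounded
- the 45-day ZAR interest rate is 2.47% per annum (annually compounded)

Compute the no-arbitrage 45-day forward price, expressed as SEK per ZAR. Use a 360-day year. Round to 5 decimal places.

0.59249

T = 45/360 years.
Growth of 1 ZAR over T: (1 + 0.0247)^(45/360) = 1.0030546.
SEK growth factor: (1 + 0.0979)^(45/360) = 1.0117433.
So F = 1.7024 × 1.0030546 / 1.0117433 = 1.687780 (ZAR/SEK).
Invert for SEK per ZAR: 1 / 1.687780 = 0.59249.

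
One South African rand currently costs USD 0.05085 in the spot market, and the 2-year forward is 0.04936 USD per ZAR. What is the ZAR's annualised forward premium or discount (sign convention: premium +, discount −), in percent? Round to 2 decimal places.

-1.47%

T = 2 years.
Period premium: (0.04936 − 0.05085)/0.05085 = -0.0293019.
Annualise by dividing by T: -0.0293019 / 2 = -0.014651 → -1.47%.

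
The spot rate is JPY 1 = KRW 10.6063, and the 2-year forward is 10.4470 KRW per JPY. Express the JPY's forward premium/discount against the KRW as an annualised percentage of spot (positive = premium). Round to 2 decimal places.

T = 2 years.
JPY trades forward at -1.50194% vs spot over the period.
Per annum: -0.0150194 / 2 = -0.007510 = -0.75%.

-0.75%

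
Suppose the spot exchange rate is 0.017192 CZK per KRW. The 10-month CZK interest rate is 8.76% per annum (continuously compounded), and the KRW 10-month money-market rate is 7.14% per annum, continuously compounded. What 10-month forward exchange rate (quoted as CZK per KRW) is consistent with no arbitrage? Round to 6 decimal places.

T = 10/12 years.
Growth of 1 CZK over T: e^(0.0876×10/12) = 1.0757305.
KRW accumulates by e^(0.0714×10/12) = 1.0613058.
Forward (CZK per KRW) = 0.017192 × 1.0757305 / 1.0613058 = 0.01742566.

0.017426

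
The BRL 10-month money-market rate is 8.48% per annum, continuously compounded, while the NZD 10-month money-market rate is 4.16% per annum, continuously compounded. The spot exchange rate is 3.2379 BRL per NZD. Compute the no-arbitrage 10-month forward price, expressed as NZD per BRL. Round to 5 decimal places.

T = 10/12 years.
Growth of 1 BRL over T: e^(0.0848×10/12) = 1.0732234.
NZD growth factor: e^(0.0416×10/12) = 1.0352746.
Forward (BRL per NZD) = 3.2379 × 1.0732234 / 1.0352746 = 3.356588.
Invert for NZD per BRL: 1 / 3.356588 = 0.29792.

0.29792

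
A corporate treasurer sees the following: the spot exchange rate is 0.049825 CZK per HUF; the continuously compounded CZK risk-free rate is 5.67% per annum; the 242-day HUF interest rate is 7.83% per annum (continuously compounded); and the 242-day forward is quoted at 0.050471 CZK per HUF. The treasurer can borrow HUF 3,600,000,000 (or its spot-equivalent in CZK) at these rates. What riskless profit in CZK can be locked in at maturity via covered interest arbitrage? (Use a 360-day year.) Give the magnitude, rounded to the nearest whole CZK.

T = 242/360 years.
Route A — deposit HUF, sell forward: 3,600,000,000 × 1.05404484853 × 0.050471 = CZK 191,515,311.18.
Route B — convert at spot, deposit CZK: 3,600,000,000 × 0.049825 × 1.03885069384 = CZK 186,338,648.95.
The quoted forward overvalues HUF, so borrow CZK, buy HUF at spot, deposit the HUF at 7.83%, and sell the proceeds forward at 0.050471.
Arbitrage profit = |191,515,311.18 − 186,338,648.95| = CZK 5,176,662.

CZK 5,176,662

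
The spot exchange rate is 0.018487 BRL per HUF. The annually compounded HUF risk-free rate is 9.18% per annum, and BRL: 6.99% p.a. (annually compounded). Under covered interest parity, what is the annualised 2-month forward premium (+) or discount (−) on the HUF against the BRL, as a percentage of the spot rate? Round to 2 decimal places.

T = 2/12 years.
F = S · g_BRL/g_HUF = 0.018487 × 1.0113245/1.0147456 = 0.018424673.
Annualised premium = (F − S)/S × (1/T) = (0.018424673 − 0.018487)/0.018487 ÷ (2/12) = -2.02%.

-2.02%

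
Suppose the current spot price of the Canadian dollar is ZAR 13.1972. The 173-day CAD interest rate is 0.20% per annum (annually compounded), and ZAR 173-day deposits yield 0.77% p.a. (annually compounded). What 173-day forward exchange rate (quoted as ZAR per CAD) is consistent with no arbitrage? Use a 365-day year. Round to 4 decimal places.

T = 173/365 years.
ZAR growth factor: (1 + 0.0077)^(173/365) = 1.00364223.
CAD growth factor: (1 + 0.0020)^(173/365) = 1.00094745.
Forward (ZAR per CAD) = 13.1972 × 1.00364223 / 1.00094745 = 13.232730.

13.2327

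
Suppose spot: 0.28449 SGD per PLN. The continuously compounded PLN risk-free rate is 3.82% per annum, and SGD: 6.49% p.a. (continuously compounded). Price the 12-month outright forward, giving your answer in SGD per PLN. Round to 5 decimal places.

T = 1 year.
SGD growth factor: e^(0.0649×1) = 1.0670523.
Growth of 1 PLN over T: e^(0.0382×1) = 1.038939.
Forward (SGD per PLN) = 0.28449 × 1.0670523 / 1.038939 = 0.2921882.

0.29219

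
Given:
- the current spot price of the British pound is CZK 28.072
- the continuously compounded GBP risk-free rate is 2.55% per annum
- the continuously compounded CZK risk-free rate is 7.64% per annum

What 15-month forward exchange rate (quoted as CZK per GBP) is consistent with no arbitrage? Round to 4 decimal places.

29.9161

T = 15/12 years.
CZK growth factor: e^(0.0764×15/12) = 1.10020882.
Growth of 1 GBP over T: e^(0.0255×15/12) = 1.03238845.
CIP: F = S · (grow CZK)/(grow GBP) = 28.072 × 1.10020882/1.03238845 = 29.916125 CZK per GBP.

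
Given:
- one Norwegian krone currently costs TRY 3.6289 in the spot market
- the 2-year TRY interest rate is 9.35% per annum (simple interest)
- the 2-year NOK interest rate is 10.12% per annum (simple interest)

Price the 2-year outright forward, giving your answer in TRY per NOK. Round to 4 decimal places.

3.5824

T = 2 years.
TRY growth factor: 1 + 0.0935×2 = 1.187000.
NOK accumulates by 1 + 0.1012×2 = 1.202400.
So F = 3.6289 × 1.187000 / 1.202400 = 3.582422 (TRY/NOK).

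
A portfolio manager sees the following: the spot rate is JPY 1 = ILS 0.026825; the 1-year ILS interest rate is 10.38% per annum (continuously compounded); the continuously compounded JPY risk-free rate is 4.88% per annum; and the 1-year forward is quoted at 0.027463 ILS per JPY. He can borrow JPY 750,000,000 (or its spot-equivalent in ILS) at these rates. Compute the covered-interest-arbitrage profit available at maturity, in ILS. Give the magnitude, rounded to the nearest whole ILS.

ILS 691,985

T = 1 year.
Route A — deposit JPY, sell forward: 750,000,000 × 1.0500103277 × 0.027463 = ILS 21,627,325.22.
Route B — convert at spot, deposit ILS: 750,000,000 × 0.026825 × 1.109378557 = ILS 22,319,309.84.
The quoted forward undervalues JPY, so borrow JPY, convert to ILS at spot, deposit the ILS at 10.38%, and buy JPY forward at 0.027463 to cover the loan.
Arbitrage profit = |21,627,325.22 − 22,319,309.84| = ILS 691,985.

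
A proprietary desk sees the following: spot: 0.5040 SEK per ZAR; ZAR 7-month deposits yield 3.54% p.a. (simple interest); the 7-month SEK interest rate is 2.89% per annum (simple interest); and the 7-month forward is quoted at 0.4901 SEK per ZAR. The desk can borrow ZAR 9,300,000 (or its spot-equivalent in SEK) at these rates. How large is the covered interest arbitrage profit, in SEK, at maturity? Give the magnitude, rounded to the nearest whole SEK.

T = 7/12 years.
Keep in ZAR, deliver into the forward: 9,300,000·1.020650·0.4901 = SEK 4,652,051.25.
Swap to SEK now, deposit: 9,300,000·0.5040·1.016858333 = SEK 4,766,218.38.
The quoted forward undervalues ZAR, so borrow ZAR, convert to SEK at spot, deposit the SEK at 2.89%, and buy ZAR forward at 0.4901 to cover the loan.
The gap between the two covered legs is SEK 114,167.

SEK 114,167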